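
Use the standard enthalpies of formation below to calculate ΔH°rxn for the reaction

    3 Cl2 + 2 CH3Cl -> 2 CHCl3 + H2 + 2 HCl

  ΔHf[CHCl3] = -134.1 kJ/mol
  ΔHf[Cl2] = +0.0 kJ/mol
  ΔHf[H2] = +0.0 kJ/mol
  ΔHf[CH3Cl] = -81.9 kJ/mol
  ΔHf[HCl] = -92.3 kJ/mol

ΔH°rxn = -289.0 kJ/mol

ΔH°rxn = Σ nΔHf°(products) − Σ nΔHf°(reactants).
Products: 2·(-134.1) + 1·(+0.0) + 2·(-92.3) = -452.8
Reactants: 3·(+0.0) + 2·(-81.9) = -163.8
ΔH°rxn = (-452.8) − (-163.8) = -289.0 kJ/mol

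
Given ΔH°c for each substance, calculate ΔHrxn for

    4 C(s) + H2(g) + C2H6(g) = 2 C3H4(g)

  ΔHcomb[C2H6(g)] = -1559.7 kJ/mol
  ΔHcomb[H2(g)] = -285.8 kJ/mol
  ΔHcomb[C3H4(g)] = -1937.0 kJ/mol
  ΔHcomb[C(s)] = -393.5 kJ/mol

With combustion enthalpies, reactants minus products:
= [4·(-393.5) + 1·(-285.8) + 1·(-1559.7)] − [2·(-1937.0)]
= 454.5 kJ/mol

ΔHrxn = 454.5 kJ/mol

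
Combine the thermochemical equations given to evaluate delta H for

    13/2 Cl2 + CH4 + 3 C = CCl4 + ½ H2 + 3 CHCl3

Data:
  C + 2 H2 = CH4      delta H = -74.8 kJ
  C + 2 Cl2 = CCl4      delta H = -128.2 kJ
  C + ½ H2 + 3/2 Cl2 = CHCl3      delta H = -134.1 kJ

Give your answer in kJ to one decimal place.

equation 1 reversed: +74.8 kJ
equation 2 as written: -128.2 kJ
equation 3 × 3: (3)·(-134.1) = -402.3 kJ
By Hess's law, delta H = (-1)·(-74.8) + (1)·(-128.2) + (3)·(-134.1) = -455.7 kJ

delta H = -455.7 kJ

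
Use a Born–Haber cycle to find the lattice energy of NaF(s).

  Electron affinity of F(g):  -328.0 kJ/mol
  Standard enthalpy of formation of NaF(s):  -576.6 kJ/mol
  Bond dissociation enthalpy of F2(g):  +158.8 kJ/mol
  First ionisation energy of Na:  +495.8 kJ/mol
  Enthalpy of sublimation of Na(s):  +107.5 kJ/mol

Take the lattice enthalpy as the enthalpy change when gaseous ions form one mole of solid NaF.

ΔHf° = 1·ΔHsub + 1·(ΣIE) + 1/2·D(F2) + 1·EA + U
-576.6 = 1·(+107.5) + 1·(+495.8) + 1/2·(+158.8) + 1·(-328.0) + U
U = -576.6 − (+354.7) = -931.3 kJ/mol

U = -931.3 kJ/mol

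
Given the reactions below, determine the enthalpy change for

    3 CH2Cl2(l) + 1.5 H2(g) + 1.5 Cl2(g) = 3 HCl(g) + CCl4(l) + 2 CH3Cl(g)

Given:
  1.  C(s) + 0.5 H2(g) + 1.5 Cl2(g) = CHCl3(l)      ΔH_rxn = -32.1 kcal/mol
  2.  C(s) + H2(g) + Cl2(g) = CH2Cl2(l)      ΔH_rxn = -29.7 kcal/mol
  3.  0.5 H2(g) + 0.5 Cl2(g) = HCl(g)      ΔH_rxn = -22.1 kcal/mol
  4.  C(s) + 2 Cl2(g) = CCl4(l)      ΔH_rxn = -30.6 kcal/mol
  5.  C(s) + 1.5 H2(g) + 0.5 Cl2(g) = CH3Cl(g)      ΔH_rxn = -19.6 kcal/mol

eq. 1: not needed.
eq. 2 reversed and × 3: (-3)·(-29.7) = +89.1 kcal/mol
eq. 3 × 3: (3)·(-22.1) = -66.3 kcal/mol
eq. 4 as written: -30.6 kcal/mol
eq. 5 × 2: (2)·(-19.6) = -39.2 kcal/mol
Summing the manipulated equations, ΔH_rxn = (-3)·(-29.7) + (3)·(-22.1) + (1)·(-30.6) + (2)·(-19.6) = -47.0 kcal/mol

ΔH_rxn = -47.0 kcal/mol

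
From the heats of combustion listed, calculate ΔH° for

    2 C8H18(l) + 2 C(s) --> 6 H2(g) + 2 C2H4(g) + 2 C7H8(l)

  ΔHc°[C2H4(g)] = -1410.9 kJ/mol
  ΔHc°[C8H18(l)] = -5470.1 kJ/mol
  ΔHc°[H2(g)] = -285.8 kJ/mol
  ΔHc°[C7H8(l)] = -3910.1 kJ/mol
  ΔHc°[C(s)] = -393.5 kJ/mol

Using ΔH = Σ nΔHc°(reactants) − Σ nΔHc°(products):
= [2·(-5470.1) + 2·(-393.5)] − [6·(-285.8) + 2·(-1410.9) + 2·(-3910.1)]
= 629.6 kJ/mol

ΔH° = 629.6 kJ/mol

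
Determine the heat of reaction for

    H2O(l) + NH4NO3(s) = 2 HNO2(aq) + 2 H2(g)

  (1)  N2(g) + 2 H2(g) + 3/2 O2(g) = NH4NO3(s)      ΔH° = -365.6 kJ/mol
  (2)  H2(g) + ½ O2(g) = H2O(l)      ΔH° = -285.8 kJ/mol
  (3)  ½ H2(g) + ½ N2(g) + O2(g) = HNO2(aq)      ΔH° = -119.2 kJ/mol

(1) reversed (reverse to put NH4NO3(s) on the reactant side): +365.6 kJ/mol
(2) reversed (reverse to put H2O(l) on the reactant side): +285.8 kJ/mol
(3) × 2 (×2 to match 2 HNO2(aq) in the target): (2)·(-119.2) = -238.4 kJ/mol
Summing the manipulated equations, ΔH° = (+365.6) + (+285.8) + (-238.4) = 413.0 kJ/mol

ΔH° = 413.0 kJ/mol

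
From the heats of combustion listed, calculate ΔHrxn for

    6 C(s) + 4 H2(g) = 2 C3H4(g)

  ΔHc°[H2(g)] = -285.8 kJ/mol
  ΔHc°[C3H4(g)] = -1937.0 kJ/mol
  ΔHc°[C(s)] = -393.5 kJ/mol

ΔHrxn = 369.8 kJ/mol

With combustion enthalpies, reactants minus products:
= [6·(-393.5) + 4·(-285.8)] − [2·(-1937.0)]
= 369.8 kJ/mol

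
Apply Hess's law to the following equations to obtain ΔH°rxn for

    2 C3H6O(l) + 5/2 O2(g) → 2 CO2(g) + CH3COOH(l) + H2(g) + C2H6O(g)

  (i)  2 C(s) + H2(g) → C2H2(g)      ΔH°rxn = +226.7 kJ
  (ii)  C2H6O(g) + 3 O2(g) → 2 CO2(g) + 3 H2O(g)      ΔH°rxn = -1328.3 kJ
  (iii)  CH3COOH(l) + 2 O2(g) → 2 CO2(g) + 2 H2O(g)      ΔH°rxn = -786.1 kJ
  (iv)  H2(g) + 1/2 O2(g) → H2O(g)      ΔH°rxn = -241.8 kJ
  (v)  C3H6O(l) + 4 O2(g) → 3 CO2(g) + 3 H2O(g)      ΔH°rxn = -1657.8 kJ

(i): not needed.
(ii) reversed: +1328.3 kJ
(iii) reversed: +786.1 kJ
(iv) reversed: +241.8 kJ
(v) × 2: (2)·(-1657.8) = -3315.6 kJ
ΔH°rxn = (-1)·(-1328.3) + (-1)·(-786.1) + (-1)·(-241.8) + (2)·(-1657.8) = -959.4 kJ

ΔH°rxn = -959.4 kJ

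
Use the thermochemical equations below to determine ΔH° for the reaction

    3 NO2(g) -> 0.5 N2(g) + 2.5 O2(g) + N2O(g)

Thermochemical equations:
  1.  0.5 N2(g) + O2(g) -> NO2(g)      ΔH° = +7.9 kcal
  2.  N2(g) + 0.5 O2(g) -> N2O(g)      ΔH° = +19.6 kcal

ΔH° = -4.1 kcal

eq. 1 reversed and × 3 (NO2(g) must end up as a reactant; scale by 3 for the 3 NO2(g)): (-3)·(+7.9) = -23.7 kcal
eq. 2 as written (N2O(g) already on the product side): +19.6 kcal
ΔH° = (-23.7) + (+19.6) = -4.1 kcal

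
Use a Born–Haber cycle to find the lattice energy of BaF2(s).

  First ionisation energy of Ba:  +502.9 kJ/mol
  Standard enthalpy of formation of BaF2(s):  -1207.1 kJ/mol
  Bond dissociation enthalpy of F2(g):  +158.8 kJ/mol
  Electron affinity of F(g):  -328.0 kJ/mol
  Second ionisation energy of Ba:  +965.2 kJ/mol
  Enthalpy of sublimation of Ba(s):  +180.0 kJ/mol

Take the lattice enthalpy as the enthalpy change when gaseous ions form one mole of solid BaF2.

U = -2358.0 kJ/mol

ΔHf° = 1·ΔHsub + 1·(ΣIE) + 1·D(F2) + 2·EA + U
-1207.1 = 1·(+180.0) + 1·(+1468.1) + 1·(+158.8) + 2·(-328.0) + U
U = -1207.1 − (+1150.9) = -2358.0 kJ/mol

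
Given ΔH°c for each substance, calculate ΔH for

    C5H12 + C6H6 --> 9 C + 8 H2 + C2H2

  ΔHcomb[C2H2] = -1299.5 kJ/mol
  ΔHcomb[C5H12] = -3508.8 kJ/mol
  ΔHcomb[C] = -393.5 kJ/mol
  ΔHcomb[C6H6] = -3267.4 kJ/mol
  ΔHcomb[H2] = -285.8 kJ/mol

ΔH = 351.2 kJ/mol

Using ΔH = Σ nΔHc°(reactants) − Σ nΔHc°(products):
= [1·(-3508.8) + 1·(-3267.4)] − [9·(-393.5) + 8·(-285.8) + 1·(-1299.5)]
= 351.2 kJ/mol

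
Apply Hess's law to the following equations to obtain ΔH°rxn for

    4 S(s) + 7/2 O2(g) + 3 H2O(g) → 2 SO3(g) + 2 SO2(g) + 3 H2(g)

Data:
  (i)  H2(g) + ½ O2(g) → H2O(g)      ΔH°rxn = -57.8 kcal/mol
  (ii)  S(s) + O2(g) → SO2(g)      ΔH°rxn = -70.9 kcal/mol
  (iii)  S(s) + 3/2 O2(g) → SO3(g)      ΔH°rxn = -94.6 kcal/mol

ΔH°rxn = -157.6 kcal/mol

(i) reversed and × 3 (reverse to put H2O(g) on the reactant side; scale by 3 for the 3 H2O(g)): (-3)·(-57.8) = +173.4 kcal/mol
(ii) × 2 (scale by 2 for the 2 SO2(g)): (2)·(-70.9) = -141.8 kcal/mol
(iii) × 2 (scale by 2 for the 2 SO3(g)): (2)·(-94.6) = -189.2 kcal/mol
Since enthalpy is a state function, ΔH°rxn = (-3)·(-57.8) + (2)·(-70.9) + (2)·(-94.6) = -157.6 kcal/mol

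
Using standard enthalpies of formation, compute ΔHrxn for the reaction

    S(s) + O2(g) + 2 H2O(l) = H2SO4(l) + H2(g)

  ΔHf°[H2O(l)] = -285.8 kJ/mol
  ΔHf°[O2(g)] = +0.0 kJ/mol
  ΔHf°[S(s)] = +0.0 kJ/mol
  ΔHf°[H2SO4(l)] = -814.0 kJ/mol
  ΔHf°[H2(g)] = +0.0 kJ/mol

ΔH°rxn = Σ nΔHf°(products) − Σ nΔHf°(reactants).
Products: 1·(-814.0) + 1·(+0.0) = -814.0
Reactants: 1·(+0.0) + 1·(+0.0) + 2·(-285.8) = -571.6
ΔHrxn = (-814.0) − (-571.6) = -242.4 kJ/mol

ΔHrxn = -242.4 kJ/mol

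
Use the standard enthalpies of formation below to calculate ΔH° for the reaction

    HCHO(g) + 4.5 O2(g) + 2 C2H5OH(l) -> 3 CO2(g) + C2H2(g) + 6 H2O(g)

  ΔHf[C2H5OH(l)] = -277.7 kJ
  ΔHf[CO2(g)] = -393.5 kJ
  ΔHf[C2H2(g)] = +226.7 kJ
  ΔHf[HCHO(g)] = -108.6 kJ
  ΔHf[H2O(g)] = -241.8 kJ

Products: 3·(-393.5) + 1·(+226.7) + 6·(-241.8) = -2404.6
Reactants: 1·(-108.6) + 9/2·(+0.0) + 2·(-277.7) = -664.0
ΔH° = (-2404.6) − (-664.0) = -1740.6 kJ

ΔH° = -1740.6 kJ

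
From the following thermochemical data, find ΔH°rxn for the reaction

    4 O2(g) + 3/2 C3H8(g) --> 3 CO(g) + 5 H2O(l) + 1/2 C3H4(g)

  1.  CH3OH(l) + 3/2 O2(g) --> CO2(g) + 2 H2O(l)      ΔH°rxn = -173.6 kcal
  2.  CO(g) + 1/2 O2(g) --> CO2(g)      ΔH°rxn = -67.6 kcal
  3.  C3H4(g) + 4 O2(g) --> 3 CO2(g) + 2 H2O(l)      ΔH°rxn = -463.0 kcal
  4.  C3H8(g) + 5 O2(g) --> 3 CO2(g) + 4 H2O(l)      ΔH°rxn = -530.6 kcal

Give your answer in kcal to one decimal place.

eq. 1: not needed.
eq. 2 reversed and × 3: (-3)·(-67.6) = +202.8 kcal
eq. 3 reversed and × 1/2: (-1/2)·(-463.0) = +231.5 kcal
eq. 4 × 3/2: (3/2)·(-530.6) = -795.9 kcal
ΔH°rxn = (+202.8) + (+231.5) + (-795.9) = -361.6 kcal

ΔH°rxn = -361.6 kcal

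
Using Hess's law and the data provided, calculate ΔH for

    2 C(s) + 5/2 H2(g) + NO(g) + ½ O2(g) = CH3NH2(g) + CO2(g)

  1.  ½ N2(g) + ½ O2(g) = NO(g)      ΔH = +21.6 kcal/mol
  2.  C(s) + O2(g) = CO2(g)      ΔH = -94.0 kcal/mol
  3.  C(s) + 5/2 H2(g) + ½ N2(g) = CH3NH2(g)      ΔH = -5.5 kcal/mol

eq. 1 reversed: -21.6 kcal/mol
eq. 2 as written: -94.0 kcal/mol
eq. 3 as written: -5.5 kcal/mol
Summing the manipulated equations, ΔH = (-21.6) + (-94.0) + (-5.5) = -121.1 kcal/mol

ΔH = -121.1 kcal/mol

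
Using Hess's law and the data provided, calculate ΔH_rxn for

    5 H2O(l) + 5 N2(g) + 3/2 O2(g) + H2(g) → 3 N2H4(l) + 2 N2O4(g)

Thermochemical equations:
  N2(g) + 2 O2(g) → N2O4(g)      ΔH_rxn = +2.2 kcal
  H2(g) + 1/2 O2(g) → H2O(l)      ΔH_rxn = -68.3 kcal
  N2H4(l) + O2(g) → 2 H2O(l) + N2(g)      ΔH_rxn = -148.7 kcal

equation 1 × 2: (2)·(+2.2) = +4.4 kcal
equation 2 as written: -68.3 kcal
equation 3 reversed and × 3: (-3)·(-148.7) = +446.1 kcal
ΔH_rxn = (+4.4) + (-68.3) + (+446.1) = 382.2 kcal

ΔH_rxn = 382.2 kcal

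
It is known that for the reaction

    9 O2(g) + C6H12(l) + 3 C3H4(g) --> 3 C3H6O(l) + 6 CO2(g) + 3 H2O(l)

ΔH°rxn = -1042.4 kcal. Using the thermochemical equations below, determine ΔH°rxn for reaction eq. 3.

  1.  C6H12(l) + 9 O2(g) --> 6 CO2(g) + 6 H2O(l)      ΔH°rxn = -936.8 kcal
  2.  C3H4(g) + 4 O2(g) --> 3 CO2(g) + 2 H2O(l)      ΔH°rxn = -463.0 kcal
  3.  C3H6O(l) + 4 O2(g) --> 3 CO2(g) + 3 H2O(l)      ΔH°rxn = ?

eq. 1 as written: -936.8 kcal
eq. 2 × 3: (3)·(-463.0) = -1389.0 kcal
eq. 3 reversed and × 3: contributes −3·x
-1042.4 = (-936.8) + (-1389.0) − 3·x
x = (-1042.4 − (-2325.8)) / (-3) = -427.8 kcal

ΔH°rxn = -427.8 kcal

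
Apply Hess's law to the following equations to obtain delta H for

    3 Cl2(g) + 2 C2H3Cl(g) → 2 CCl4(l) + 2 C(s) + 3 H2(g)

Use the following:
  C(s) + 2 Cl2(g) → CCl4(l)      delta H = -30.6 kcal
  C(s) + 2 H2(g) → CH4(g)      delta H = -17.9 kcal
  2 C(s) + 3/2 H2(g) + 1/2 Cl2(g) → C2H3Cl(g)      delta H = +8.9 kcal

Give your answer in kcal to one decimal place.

equation 1 × 2: (2)·(-30.6) = -61.2 kcal
equation 2: not needed.
equation 3 reversed and × 2: (-2)·(+8.9) = -17.8 kcal
delta H = (-61.2) + (-17.8) = -79.0 kcal

delta H = -79.0 kcal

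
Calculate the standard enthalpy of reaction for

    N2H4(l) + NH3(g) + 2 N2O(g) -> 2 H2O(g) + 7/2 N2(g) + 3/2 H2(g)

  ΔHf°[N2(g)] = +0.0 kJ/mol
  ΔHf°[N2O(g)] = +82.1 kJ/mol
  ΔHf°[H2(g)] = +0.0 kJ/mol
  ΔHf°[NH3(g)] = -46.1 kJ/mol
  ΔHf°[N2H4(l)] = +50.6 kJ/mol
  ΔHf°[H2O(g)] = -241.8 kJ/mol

ΔH°rxn = -652.3 kJ/mol

Products: 2·(-241.8) + 7/2·(+0.0) + 3/2·(+0.0) = -483.6
Reactants: 1·(+50.6) + 1·(-46.1) + 2·(+82.1) = +168.7
ΔH°rxn = (-483.6) − (+168.7) = -652.3 kJ/mol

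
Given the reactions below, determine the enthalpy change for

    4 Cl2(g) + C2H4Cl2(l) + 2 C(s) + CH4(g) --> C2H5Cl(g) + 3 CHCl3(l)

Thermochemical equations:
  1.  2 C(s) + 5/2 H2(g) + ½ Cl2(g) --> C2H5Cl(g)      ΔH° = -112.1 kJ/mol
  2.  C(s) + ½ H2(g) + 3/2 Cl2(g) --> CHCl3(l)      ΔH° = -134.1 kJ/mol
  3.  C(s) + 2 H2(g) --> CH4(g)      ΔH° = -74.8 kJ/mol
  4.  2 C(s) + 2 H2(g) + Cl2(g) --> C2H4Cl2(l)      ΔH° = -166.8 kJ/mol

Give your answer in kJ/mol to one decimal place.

eq. 1 as written (C2H5Cl(g) already on the product side): -112.1 kJ/mol
eq. 2 × 3 (scale by 3 for the 3 CHCl3(l)): (3)·(-134.1) = -402.3 kJ/mol
eq. 3 reversed (reverse to put CH4(g) on the reactant side): +74.8 kJ/mol
eq. 4 reversed (reverse to put C2H4Cl2(l) on the reactant side): +166.8 kJ/mol
Since enthalpy is a state function, ΔH° = (-112.1) + (-402.3) + (+74.8) + (+166.8) = -272.8 kJ/mol

ΔH° = -272.8 kJ/mol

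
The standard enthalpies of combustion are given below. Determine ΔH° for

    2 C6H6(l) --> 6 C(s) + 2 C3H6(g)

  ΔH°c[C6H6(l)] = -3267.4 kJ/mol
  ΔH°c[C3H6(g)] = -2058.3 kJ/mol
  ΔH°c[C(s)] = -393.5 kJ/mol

ΔH° = -57.2 kJ/mol

Using ΔH = Σ nΔHc°(reactants) − Σ nΔHc°(products):
= [2·(-3267.4)] − [6·(-393.5) + 2·(-2058.3)]
= -57.2 kJ/mol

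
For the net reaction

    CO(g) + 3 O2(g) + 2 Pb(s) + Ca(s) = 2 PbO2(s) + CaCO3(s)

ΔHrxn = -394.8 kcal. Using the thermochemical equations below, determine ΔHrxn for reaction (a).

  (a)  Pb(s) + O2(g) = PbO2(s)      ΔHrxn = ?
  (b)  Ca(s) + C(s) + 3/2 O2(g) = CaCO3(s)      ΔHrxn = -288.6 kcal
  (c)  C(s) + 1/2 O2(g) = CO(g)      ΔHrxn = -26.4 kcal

(a) × 2 (scale by 2 for the 2 PbO2(s)): contributes 2·x
(b) as written (CaCO3(s) already on the product side): -288.6 kcal
(c) reversed (CO(g) must end up as a reactant): +26.4 kcal
-394.8 = (-288.6) + (+26.4) + 2·x
x = (-394.8 − (-262.2)) / (2) = -66.3 kcal

ΔHrxn = -66.3 kcal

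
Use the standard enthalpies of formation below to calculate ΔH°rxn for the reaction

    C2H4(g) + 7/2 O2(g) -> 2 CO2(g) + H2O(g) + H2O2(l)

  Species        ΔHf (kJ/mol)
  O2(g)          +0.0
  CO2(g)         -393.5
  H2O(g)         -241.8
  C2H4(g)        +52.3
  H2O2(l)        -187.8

ΔH°rxn = -1268.9 kJ/mol

Products: 2·(-393.5) + 1·(-241.8) + 1·(-187.8) = -1216.6
Reactants: 1·(+52.3) + 7/2·(+0.0) = +52.3
ΔH°rxn = (-1216.6) − (+52.3) = -1268.9 kJ/mol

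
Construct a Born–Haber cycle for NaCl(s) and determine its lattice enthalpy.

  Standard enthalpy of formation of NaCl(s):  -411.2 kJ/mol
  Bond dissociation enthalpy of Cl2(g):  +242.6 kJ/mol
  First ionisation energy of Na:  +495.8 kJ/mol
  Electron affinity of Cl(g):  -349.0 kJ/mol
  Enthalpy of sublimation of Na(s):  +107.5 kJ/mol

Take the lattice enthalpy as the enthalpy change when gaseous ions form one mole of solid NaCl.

U = -786.8 kJ/mol

ΔHf° = 1·ΔHsub + 1·(ΣIE) + 1/2·D(Cl2) + 1·EA + U
-411.2 = 1·(+107.5) + 1·(+495.8) + 1/2·(+242.6) + 1·(-349.0) + U
U = -411.2 − (+375.6) = -786.8 kJ/mol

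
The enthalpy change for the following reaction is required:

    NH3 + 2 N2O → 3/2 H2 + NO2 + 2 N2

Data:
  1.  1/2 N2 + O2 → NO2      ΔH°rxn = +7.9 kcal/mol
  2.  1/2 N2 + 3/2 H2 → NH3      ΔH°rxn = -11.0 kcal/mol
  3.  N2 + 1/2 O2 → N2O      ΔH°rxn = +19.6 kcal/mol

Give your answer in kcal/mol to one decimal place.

eq. 1 as written: +7.9 kcal/mol
eq. 2 reversed: +11.0 kcal/mol
eq. 3 reversed and × 2: (-2)·(+19.6) = -39.2 kcal/mol
ΔH°rxn = (1)·(+7.9) + (-1)·(-11.0) + (-2)·(+19.6) = -20.3 kcal/mol

ΔH°rxn = -20.3 kcal/mol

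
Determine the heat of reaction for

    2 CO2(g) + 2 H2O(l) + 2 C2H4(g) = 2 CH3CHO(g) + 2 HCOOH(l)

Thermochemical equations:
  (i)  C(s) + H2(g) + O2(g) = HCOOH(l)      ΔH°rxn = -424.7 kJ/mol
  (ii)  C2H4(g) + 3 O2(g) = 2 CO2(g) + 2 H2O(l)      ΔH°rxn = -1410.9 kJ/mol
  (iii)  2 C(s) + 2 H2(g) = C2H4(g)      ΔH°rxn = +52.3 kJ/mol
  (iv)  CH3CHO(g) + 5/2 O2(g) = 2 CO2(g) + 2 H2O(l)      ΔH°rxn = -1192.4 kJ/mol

(i) × 2: (2)·(-424.7) = -849.4 kJ/mol
(ii) as written: -1410.9 kJ/mol
(iii) reversed: -52.3 kJ/mol
(iv) reversed and × 2: (-2)·(-1192.4) = +2384.8 kJ/mol
By Hess's law, ΔH°rxn = (2)·(-424.7) + (1)·(-1410.9) + (-1)·(+52.3) + (-2)·(-1192.4) = 72.2 kJ/mol

ΔH°rxn = 72.2 kJ/mol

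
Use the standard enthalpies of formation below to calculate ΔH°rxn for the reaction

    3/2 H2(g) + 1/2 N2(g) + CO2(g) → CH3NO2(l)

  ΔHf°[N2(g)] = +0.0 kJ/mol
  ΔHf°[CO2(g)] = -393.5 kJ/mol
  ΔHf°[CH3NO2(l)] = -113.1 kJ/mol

Products: 1·(-113.1) = -113.1
Reactants: 3/2·(+0.0) + 1/2·(+0.0) + 1·(-393.5) = -393.5
ΔH°rxn = (-113.1) − (-393.5) = 280.4 kJ/mol

ΔH°rxn = 280.4 kJ/mol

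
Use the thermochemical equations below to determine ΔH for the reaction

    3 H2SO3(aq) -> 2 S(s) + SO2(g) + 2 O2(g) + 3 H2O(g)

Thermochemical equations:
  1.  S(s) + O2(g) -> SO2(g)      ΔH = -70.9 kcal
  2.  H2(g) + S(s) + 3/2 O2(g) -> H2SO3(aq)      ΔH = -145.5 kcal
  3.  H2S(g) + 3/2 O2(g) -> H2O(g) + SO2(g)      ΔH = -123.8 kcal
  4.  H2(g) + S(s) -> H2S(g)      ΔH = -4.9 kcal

ΔH = 192.2 kcal

eq. 1 reversed and × 2: (-2)·(-70.9) = +141.8 kcal
eq. 2 reversed and × 3 (reverse to put H2SO3(aq) on the reactant side; scale by 3 for the 3 H2SO3(aq)): (-3)·(-145.5) = +436.5 kcal
eq. 3 × 3 (×3 to match 3 H2O(g) in the target): (3)·(-123.8) = -371.4 kcal
eq. 4 × 3: (3)·(-4.9) = -14.7 kcal
Summing the manipulated equations, ΔH = (+141.8) + (+436.5) + (-371.4) + (-14.7) = 192.2 kcal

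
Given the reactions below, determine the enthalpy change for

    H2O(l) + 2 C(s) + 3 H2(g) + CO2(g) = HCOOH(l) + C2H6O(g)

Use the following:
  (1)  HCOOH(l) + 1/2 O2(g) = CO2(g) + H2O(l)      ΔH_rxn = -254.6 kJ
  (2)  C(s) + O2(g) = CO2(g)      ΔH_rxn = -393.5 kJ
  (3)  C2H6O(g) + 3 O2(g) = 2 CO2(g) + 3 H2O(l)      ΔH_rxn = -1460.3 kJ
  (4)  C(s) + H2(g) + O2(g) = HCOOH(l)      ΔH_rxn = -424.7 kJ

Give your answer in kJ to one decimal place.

(1) × 2: (2)·(-254.6) = -509.2 kJ
(2) reversed: +393.5 kJ
(3) reversed: +1460.3 kJ
(4) × 3: (3)·(-424.7) = -1274.1 kJ
Combining the equations, ΔH_rxn = (2)·(-254.6) + (-1)·(-393.5) + (-1)·(-1460.3) + (3)·(-424.7) = 70.5 kJ

ΔH_rxn = 70.5 kJ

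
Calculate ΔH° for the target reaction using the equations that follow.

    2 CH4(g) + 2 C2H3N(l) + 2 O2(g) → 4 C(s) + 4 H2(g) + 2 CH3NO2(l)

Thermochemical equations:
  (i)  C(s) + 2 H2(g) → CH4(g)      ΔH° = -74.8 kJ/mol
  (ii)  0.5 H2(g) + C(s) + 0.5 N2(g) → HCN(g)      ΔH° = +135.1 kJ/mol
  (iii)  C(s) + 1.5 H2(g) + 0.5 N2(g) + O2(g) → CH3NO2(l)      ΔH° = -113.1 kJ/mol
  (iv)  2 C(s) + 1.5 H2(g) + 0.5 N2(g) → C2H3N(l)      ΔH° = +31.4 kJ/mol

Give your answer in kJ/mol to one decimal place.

(i) reversed and × 2: (-2)·(-74.8) = +149.6 kJ/mol
(ii): not needed.
(iii) × 2: (2)·(-113.1) = -226.2 kJ/mol
(iv) reversed and × 2: (-2)·(+31.4) = -62.8 kJ/mol
Combining the equations, ΔH° = (+149.6) + (-226.2) + (-62.8) = -139.4 kJ/mol

ΔH° = -139.4 kJ/mol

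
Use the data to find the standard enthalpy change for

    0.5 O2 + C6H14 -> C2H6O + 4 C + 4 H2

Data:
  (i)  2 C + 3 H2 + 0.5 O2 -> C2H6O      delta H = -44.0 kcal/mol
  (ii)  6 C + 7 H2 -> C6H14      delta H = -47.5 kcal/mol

delta H = 3.5 kcal/mol

(i) as written: -44.0 kcal/mol
(ii) reversed: +47.5 kcal/mol
delta H = (1)·(-44.0) + (-1)·(-47.5) = 3.5 kcal/mol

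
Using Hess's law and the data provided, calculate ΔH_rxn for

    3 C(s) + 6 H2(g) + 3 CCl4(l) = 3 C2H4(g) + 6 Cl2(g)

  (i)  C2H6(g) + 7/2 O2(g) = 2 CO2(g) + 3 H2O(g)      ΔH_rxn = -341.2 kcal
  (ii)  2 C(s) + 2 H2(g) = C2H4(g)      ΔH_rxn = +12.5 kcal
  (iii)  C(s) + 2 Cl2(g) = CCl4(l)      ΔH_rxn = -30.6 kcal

(i): not needed.
(ii) × 3: (3)·(+12.5) = +37.5 kcal
(iii) reversed and × 3: (-3)·(-30.6) = +91.8 kcal
Summing the manipulated equations, ΔH_rxn = (3)·(+12.5) + (-3)·(-30.6) = 129.3 kcal

ΔH_rxn = 129.3 kcal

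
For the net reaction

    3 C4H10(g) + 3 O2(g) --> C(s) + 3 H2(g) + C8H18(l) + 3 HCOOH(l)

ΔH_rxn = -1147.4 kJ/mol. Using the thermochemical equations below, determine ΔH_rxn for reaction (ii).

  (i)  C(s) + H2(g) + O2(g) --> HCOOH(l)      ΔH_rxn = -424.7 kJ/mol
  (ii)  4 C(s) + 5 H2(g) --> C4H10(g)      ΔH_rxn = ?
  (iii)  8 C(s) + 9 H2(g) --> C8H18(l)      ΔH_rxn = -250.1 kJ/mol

ΔH_rxn = -125.6 kJ/mol

(i) × 3: (3)·(-424.7) = -1274.1 kJ/mol
(ii) reversed and × 3: contributes −3·x
(iii) as written: -250.1 kJ/mol
-1147.4 = (-1274.1) + (-250.1) − 3·x
x = (-1147.4 − (-1524.2)) / (-3) = -125.6 kJ/mol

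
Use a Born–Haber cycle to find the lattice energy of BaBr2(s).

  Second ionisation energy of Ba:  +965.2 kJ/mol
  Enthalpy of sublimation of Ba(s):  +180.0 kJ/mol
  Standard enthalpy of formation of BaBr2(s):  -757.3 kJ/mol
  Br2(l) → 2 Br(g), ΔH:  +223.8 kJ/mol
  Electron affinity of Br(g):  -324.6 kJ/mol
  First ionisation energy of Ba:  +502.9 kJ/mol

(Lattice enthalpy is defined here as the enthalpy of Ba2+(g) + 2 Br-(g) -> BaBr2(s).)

ΔHf° = 1·ΔHsub + 1·(ΣIE) + 1·D(Br2) + 2·EA + U
-757.3 = 1·(+180.0) + 1·(+1468.1) + 1·(+223.8) + 2·(-324.6) + U
U = -757.3 − (+1222.7) = -1980.0 kJ/mol

U = -1980.0 kJ/mol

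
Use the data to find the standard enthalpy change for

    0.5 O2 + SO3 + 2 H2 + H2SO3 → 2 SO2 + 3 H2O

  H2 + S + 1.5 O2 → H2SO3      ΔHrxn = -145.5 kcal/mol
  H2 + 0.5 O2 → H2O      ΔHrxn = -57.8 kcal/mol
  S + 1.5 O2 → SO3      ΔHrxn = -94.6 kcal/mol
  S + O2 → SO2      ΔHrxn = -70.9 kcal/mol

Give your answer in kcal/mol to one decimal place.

ΔHrxn = -75.1 kcal/mol

equation 1 reversed (reverse to put H2SO3 on the reactant side): +145.5 kcal/mol
equation 2 × 3 (×3 to match 3 H2O in the target): (3)·(-57.8) = -173.4 kcal/mol
equation 3 reversed (SO3 must end up as a reactant): +94.6 kcal/mol
equation 4 × 2 (scale by 2 for the 2 SO2): (2)·(-70.9) = -141.8 kcal/mol
Summing the manipulated equations, ΔHrxn = (-1)·(-145.5) + (3)·(-57.8) + (-1)·(-94.6) + (2)·(-70.9) = -75.1 kcal/mol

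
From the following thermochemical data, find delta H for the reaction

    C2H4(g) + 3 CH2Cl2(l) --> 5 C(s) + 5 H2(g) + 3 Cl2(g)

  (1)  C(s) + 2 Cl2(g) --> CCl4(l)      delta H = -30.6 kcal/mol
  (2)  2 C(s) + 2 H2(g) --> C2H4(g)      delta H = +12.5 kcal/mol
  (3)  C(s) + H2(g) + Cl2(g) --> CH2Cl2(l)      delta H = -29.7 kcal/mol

delta H = 76.6 kcal/mol

(1): not needed.
(2) reversed: -12.5 kcal/mol
(3) reversed and × 3: (-3)·(-29.7) = +89.1 kcal/mol
Since enthalpy is a state function, delta H = (-12.5) + (+89.1) = 76.6 kcal/mol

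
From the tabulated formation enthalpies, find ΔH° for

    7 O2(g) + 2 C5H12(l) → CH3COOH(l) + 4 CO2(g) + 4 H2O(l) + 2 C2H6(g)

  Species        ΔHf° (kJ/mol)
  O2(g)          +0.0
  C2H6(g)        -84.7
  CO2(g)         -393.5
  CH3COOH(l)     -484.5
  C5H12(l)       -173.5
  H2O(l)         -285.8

ΔH° = -3024.1 kJ/mol

Products: 1·(-484.5) + 4·(-393.5) + 4·(-285.8) + 2·(-84.7) = -3371.1
Reactants: 7·(+0.0) + 2·(-173.5) = -347.0
ΔH° = (-3371.1) − (-347.0) = -3024.1 kJ/mol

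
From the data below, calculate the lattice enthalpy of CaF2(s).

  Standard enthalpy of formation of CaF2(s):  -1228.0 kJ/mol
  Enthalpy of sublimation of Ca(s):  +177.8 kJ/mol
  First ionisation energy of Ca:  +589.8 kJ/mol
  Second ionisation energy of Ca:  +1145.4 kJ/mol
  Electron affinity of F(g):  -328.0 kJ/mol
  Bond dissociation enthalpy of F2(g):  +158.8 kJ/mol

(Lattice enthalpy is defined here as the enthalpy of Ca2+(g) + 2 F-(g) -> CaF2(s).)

ΔHf° = 1·ΔHsub + 1·(ΣIE) + 1·D(F2) + 2·EA + U
-1228.0 = 1·(+177.8) + 1·(+1735.2) + 1·(+158.8) + 2·(-328.0) + U
U = -1228.0 − (+1415.8) = -2643.8 kJ/mol

U = -2643.8 kJ/mol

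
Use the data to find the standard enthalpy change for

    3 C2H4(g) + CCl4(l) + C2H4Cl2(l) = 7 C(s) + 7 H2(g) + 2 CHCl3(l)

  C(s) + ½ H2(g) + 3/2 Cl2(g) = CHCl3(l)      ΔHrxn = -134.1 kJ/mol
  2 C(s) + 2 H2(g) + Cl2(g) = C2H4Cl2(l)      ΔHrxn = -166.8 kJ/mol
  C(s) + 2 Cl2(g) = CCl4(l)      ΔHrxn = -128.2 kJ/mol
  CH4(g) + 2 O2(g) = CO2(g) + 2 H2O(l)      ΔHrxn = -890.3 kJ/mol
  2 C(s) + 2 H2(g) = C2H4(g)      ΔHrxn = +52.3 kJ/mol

equation 1 × 2 (scale by 2 for the 2 CHCl3(l)): (2)·(-134.1) = -268.2 kJ/mol
equation 2 reversed (C2H4Cl2(l) must end up as a reactant): +166.8 kJ/mol
equation 3 reversed (CCl4(l) must end up as a reactant): +128.2 kJ/mol
equation 4: not needed (CO2(g) appears nowhere else).
equation 5 reversed and × 3 (reverse to put C2H4(g) on the reactant side; scale by 3 for the 3 C2H4(g)): (-3)·(+52.3) = -156.9 kJ/mol
Since enthalpy is a state function, ΔHrxn = (2)·(-134.1) + (-1)·(-166.8) + (-1)·(-128.2) + (-3)·(+52.3) = -130.1 kJ/mol

ΔHrxn = -130.1 kJ/mol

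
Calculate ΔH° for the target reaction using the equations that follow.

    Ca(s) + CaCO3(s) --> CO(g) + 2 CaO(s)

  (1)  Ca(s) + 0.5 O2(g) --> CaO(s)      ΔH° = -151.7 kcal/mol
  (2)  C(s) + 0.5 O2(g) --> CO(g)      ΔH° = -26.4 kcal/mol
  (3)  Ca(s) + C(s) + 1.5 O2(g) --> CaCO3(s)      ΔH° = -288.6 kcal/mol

ΔH° = -41.2 kcal/mol

(1) × 2: (2)·(-151.7) = -303.4 kcal/mol
(2) as written: -26.4 kcal/mol
(3) reversed: +288.6 kcal/mol
ΔH° = (-303.4) + (-26.4) + (+288.6) = -41.2 kcal/mol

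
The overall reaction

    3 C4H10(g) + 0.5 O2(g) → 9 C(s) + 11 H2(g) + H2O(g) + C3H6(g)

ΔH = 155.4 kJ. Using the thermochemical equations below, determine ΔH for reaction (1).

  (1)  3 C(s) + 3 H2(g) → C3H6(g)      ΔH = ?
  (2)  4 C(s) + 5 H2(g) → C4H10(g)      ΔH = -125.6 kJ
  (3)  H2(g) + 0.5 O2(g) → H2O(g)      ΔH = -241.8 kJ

ΔH = 20.4 kJ

(1) as written: contributes x
(2) reversed and × 3: (-3)·(-125.6) = +376.8 kJ
(3) as written: -241.8 kJ
+155.4 = (+376.8) + (-241.8) + x
x = (+155.4 − (+135.0)) / (1) = 20.4 kJ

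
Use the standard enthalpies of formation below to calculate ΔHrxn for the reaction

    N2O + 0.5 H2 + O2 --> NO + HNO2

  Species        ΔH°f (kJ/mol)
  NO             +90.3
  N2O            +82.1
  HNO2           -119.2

Products: 1·(+90.3) + 1·(-119.2) = -28.9
Reactants: 1·(+82.1) + 1/2·(+0.0) + 1·(+0.0) = +82.1
ΔHrxn = (-28.9) − (+82.1) = -111.0 kJ/mol

ΔHrxn = -111.0 kJ/mol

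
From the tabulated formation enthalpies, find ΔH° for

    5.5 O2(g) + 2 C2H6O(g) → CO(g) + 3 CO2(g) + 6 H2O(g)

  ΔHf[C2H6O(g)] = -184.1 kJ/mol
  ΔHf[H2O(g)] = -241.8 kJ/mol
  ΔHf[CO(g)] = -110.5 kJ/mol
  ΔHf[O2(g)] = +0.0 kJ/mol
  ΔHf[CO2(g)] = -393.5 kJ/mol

ΔH° = -2373.6 kJ/mol

Products: 1·(-110.5) + 3·(-393.5) + 6·(-241.8) = -2741.8
Reactants: 11/2·(+0.0) + 2·(-184.1) = -368.2
ΔH° = (-2741.8) − (-368.2) = -2373.6 kJ/mol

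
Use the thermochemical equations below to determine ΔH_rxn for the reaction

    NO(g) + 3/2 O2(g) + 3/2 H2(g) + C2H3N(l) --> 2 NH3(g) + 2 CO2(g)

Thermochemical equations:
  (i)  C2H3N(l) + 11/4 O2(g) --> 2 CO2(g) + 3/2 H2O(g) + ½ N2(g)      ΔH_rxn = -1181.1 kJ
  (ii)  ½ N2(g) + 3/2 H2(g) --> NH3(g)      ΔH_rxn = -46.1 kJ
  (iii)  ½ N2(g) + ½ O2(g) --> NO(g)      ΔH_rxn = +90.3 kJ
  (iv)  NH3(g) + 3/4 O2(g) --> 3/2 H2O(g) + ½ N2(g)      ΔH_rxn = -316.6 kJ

ΔH_rxn = -1000.9 kJ

(i) as written (C2H3N(l) already on the reactant side): -1181.1 kJ
(ii) as written (H2(g) already on the reactant side): -46.1 kJ
(iii) reversed (NO(g) must end up as a reactant): -90.3 kJ
(iv) reversed: +316.6 kJ
ΔH_rxn = (1)·(-1181.1) + (1)·(-46.1) + (-1)·(+90.3) + (-1)·(-316.6) = -1000.9 kJ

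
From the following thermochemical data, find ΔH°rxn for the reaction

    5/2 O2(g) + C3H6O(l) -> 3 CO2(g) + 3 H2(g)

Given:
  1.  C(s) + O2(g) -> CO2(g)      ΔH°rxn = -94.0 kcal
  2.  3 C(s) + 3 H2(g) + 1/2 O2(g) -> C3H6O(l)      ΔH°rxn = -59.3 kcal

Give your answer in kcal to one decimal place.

eq. 1 × 3: (3)·(-94.0) = -282.0 kcal
eq. 2 reversed: +59.3 kcal
By Hess's law, ΔH°rxn = (-282.0) + (+59.3) = -222.7 kcal

ΔH°rxn = -222.7 kcal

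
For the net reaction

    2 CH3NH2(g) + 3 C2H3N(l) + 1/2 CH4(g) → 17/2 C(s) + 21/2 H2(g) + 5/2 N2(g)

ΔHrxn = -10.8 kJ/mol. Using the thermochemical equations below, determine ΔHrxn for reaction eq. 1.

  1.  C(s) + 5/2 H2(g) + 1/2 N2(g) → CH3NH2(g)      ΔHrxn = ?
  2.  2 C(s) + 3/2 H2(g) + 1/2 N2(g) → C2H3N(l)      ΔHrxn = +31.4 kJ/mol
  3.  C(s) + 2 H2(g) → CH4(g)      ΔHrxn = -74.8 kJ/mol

eq. 1 reversed and × 2 (CH3NH2(g) must end up as a reactant; ×2 to match 2 CH3NH2(g) in the target): contributes −2·x
eq. 2 reversed and × 3 (reverse to put C2H3N(l) on the reactant side; scale by 3 for the 3 C2H3N(l)): (-3)·(+31.4) = -94.2 kJ/mol
eq. 3 reversed and × 1/2 (reverse to put CH4(g) on the reactant side; scale by 1/2 for the 1/2 CH4(g)): (-1/2)·(-74.8) = +37.4 kJ/mol
-10.8 = (-94.2) + (+37.4) − 2·x
x = (-10.8 − (-56.8)) / (-2) = -23.0 kJ/mol

ΔHrxn = -23.0 kJ/mol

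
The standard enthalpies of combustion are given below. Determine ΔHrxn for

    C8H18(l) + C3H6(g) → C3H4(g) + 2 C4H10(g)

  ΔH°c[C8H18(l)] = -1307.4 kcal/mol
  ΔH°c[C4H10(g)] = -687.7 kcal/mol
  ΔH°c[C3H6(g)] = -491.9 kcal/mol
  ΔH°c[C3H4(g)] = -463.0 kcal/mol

With combustion enthalpies, reactants minus products:
= [1·(-1307.4) + 1·(-491.9)] − [1·(-463.0) + 2·(-687.7)]
= 39.1 kcal/mol

ΔHrxn = 39.1 kcal/mol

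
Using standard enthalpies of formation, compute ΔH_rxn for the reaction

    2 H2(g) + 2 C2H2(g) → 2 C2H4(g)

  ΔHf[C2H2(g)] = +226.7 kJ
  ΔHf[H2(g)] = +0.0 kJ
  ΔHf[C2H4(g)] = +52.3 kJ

ΔH_rxn = -348.8 kJ

Products: 2·(+52.3) = +104.6
Reactants: 2·(+0.0) + 2·(+226.7) = +453.4
ΔH_rxn = (+104.6) − (+453.4) = -348.8 kJ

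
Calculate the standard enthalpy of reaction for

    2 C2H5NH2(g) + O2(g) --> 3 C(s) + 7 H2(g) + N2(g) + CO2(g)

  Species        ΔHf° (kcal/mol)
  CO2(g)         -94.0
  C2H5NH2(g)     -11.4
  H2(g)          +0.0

ΔH°rxn = Σ nΔHf°(products) − Σ nΔHf°(reactants).
Products: 3·(+0.0) + 7·(+0.0) + 1·(+0.0) + 1·(-94.0) = -94.0
Reactants: 2·(-11.4) + 1·(+0.0) = -22.8
ΔH° = (-94.0) − (-22.8) = -71.2 kcal/mol

ΔH° = -71.2 kcal/mol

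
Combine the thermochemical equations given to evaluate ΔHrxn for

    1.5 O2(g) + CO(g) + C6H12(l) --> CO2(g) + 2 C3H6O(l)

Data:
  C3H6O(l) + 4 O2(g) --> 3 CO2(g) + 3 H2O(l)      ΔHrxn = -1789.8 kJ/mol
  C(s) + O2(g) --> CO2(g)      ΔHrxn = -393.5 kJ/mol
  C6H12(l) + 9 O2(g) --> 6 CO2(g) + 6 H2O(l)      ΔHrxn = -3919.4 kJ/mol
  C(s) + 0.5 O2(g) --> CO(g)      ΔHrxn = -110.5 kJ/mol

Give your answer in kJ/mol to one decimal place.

equation 1 reversed and × 2: (-2)·(-1789.8) = +3579.6 kJ/mol
equation 2 as written: -393.5 kJ/mol
equation 3 as written: -3919.4 kJ/mol
equation 4 reversed: +110.5 kJ/mol
Summing the manipulated equations, ΔHrxn = (+3579.6) + (-393.5) + (-3919.4) + (+110.5) = -622.8 kJ/mol

ΔHrxn = -622.8 kJ/mol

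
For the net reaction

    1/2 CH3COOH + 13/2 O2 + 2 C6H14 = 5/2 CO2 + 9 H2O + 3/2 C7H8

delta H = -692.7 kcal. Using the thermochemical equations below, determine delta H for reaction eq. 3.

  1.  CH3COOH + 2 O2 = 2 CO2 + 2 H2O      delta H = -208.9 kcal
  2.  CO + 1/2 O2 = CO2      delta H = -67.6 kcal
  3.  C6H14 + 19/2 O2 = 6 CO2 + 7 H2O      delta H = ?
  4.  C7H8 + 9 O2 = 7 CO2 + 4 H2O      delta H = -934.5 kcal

delta H = -995.0 kcal

eq. 1 × 1/2 (scale by 1/2 for the 1/2 CH3COOH): (1/2)·(-208.9) = -104.45 kcal
eq. 2: not needed (CO appears nowhere else).
eq. 3 × 2 (×2 to match 2 C6H14 in the target): contributes 2·x
eq. 4 reversed and × 3/2 (C7H8 must end up as a product; scale by 3/2 for the 3/2 C7H8): (-3/2)·(-934.5) = +1401.75 kcal
-692.7 = (-104.45) + (+1401.75) + 2·x
x = (-692.7 − (+1297.3)) / (2) = -995.0 kcal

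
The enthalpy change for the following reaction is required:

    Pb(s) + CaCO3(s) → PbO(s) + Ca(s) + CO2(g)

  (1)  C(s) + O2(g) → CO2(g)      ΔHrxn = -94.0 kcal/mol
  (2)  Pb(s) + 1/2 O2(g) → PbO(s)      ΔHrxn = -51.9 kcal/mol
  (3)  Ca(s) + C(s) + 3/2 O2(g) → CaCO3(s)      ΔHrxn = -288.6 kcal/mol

(1) as written (CO2(g) already on the product side): -94.0 kcal/mol
(2) as written (PbO(s) already on the product side): -51.9 kcal/mol
(3) reversed (CaCO3(s) must end up as a reactant): +288.6 kcal/mol
ΔHrxn = (-94.0) + (-51.9) + (+288.6) = 142.7 kcal/mol

ΔHrxn = 142.7 kcal/mol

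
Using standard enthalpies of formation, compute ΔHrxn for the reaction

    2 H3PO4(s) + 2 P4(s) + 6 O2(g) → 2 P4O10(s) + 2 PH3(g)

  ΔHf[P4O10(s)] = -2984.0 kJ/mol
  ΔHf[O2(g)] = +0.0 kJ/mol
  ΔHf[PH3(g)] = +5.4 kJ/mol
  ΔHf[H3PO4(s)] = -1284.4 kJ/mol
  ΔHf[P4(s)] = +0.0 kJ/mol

ΔH°rxn = Σ nΔHf°(products) − Σ nΔHf°(reactants).
Products: 2·(-2984.0) + 2·(+5.4) = -5957.2
Reactants: 2·(-1284.4) + 2·(+0.0) + 6·(+0.0) = -2568.8
ΔHrxn = (-5957.2) − (-2568.8) = -3388.4 kJ/mol

ΔHrxn = -3388.4 kJ/mol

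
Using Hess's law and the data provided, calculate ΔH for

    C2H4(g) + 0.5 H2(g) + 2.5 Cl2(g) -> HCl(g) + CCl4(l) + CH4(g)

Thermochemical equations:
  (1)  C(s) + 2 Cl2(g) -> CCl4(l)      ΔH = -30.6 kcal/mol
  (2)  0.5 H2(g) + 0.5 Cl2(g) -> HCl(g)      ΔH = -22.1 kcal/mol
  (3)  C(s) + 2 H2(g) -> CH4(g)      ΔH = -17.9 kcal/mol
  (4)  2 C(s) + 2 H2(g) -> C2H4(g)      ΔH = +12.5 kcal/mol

ΔH = -83.1 kcal/mol

(1) as written: -30.6 kcal/mol
(2) as written: -22.1 kcal/mol
(3) as written: -17.9 kcal/mol
(4) reversed: -12.5 kcal/mol
ΔH = (-30.6) + (-22.1) + (-17.9) + (-12.5) = -83.1 kcal/mol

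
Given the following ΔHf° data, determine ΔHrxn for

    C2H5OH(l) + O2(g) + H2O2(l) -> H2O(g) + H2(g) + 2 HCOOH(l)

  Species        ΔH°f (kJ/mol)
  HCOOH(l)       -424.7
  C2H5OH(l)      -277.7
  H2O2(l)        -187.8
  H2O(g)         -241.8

Products: 1·(-241.8) + 1·(+0.0) + 2·(-424.7) = -1091.2
Reactants: 1·(-277.7) + 1·(+0.0) + 1·(-187.8) = -465.5
ΔHrxn = (-1091.2) − (-465.5) = -625.7 kJ/mol

ΔHrxn = -625.7 kJ/mol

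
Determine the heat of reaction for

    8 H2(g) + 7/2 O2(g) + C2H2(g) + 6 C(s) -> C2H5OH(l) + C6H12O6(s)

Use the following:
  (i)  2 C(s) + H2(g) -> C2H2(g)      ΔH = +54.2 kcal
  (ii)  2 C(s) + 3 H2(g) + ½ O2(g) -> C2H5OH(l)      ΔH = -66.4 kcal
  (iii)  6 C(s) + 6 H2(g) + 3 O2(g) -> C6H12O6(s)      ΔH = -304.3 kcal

(i) reversed: -54.2 kcal
(ii) as written: -66.4 kcal
(iii) as written: -304.3 kcal
Combining the equations, ΔH = (-1)·(+54.2) + (1)·(-66.4) + (1)·(-304.3) = -424.9 kcal

ΔH = -424.9 kcal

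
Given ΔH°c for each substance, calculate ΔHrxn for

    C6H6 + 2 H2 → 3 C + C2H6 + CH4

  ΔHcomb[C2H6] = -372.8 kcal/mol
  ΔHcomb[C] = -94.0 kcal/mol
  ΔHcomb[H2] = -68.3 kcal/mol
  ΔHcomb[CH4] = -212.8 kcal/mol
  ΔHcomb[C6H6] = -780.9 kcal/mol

ΔHrxn = -49.9 kcal/mol

With combustion enthalpies, reactants minus products:
= [1·(-780.9) + 2·(-68.3)] − [3·(-94.0) + 1·(-372.8) + 1·(-212.8)]
= -49.9 kcal/mol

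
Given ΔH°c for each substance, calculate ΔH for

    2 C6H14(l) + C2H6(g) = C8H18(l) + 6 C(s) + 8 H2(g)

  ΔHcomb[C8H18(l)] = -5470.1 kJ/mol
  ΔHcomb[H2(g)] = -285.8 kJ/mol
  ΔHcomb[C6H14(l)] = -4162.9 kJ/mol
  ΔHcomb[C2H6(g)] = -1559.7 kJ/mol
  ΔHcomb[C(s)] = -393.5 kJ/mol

Using ΔH = Σ nΔHc°(reactants) − Σ nΔHc°(products):
= [2·(-4162.9) + 1·(-1559.7)] − [1·(-5470.1) + 6·(-393.5) + 8·(-285.8)]
= 232.0 kJ/mol

ΔH = 232.0 kJ/mol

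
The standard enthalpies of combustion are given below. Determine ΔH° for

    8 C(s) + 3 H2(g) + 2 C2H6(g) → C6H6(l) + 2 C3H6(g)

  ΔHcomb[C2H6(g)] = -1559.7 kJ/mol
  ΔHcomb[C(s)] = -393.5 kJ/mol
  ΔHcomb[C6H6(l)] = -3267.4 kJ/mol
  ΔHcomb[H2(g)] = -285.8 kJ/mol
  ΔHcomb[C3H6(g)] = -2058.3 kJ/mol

Using ΔH = Σ nΔHc°(reactants) − Σ nΔHc°(products):
= [8·(-393.5) + 3·(-285.8) + 2·(-1559.7)] − [1·(-3267.4) + 2·(-2058.3)]
= 259.2 kJ/mol

ΔH° = 259.2 kJ/mol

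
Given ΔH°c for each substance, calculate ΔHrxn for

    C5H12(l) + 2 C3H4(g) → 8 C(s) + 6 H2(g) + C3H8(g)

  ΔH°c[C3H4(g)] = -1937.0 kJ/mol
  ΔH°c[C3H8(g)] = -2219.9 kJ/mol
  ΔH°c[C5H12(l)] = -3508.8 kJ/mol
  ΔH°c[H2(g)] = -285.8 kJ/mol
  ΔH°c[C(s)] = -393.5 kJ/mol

With combustion enthalpies, reactants minus products:
= [1·(-3508.8) + 2·(-1937.0)] − [8·(-393.5) + 6·(-285.8) + 1·(-2219.9)]
= -300.1 kJ/mol

ΔHrxn = -300.1 kJ/mol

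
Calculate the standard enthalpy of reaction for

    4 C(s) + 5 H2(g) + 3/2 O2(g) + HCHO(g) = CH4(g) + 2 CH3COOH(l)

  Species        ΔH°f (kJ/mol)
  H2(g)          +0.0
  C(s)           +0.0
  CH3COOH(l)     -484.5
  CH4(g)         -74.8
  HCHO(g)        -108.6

ΔH°rxn = -935.2 kJ/mol

ΔH°rxn = Σ nΔHf°(products) − Σ nΔHf°(reactants).
Products: 1·(-74.8) + 2·(-484.5) = -1043.8
Reactants: 4·(+0.0) + 5·(+0.0) + 3/2·(+0.0) + 1·(-108.6) = -108.6
ΔH°rxn = (-1043.8) − (-108.6) = -935.2 kJ/mol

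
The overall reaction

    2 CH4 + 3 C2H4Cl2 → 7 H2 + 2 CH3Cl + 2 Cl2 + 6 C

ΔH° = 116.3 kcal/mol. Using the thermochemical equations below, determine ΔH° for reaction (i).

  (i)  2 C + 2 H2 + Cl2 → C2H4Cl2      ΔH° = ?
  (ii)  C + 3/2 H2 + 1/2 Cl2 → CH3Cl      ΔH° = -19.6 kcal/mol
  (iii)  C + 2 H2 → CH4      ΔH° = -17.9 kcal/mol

ΔH° = -39.9 kcal/mol

(i) reversed and × 3 (C2H4Cl2 must end up as a reactant; scale by 3 for the 3 C2H4Cl2): contributes −3·x
(ii) × 2 (×2 to match 2 CH3Cl in the target): (2)·(-19.6) = -39.2 kcal/mol
(iii) reversed and × 2 (reverse to put CH4 on the reactant side; ×2 to match 2 CH4 in the target): (-2)·(-17.9) = +35.8 kcal/mol
+116.3 = (-39.2) + (+35.8) − 3·x
x = (+116.3 − (-3.4)) / (-3) = -39.9 kcal/mol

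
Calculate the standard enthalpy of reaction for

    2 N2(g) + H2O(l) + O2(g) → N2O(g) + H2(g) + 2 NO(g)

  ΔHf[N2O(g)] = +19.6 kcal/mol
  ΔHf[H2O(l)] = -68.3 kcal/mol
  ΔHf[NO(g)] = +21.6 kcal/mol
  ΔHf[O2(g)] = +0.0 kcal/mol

ΔH°rxn = 131.1 kcal/mol

ΔH°rxn = Σ nΔHf°(products) − Σ nΔHf°(reactants).
Products: 1·(+19.6) + 1·(+0.0) + 2·(+21.6) = +62.8
Reactants: 2·(+0.0) + 1·(-68.3) + 1·(+0.0) = -68.3
ΔH°rxn = (+62.8) − (-68.3) = 131.1 kcal/mol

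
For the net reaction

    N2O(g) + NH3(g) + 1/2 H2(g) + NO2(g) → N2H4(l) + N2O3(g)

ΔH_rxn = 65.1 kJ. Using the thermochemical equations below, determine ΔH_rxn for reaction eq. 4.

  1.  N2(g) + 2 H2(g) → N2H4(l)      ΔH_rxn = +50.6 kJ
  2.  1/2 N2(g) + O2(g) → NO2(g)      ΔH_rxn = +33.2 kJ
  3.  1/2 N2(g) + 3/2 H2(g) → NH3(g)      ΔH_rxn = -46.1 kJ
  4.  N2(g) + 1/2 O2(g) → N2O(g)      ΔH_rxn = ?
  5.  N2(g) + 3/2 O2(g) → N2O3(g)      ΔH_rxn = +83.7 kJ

ΔH_rxn = 82.1 kJ

eq. 1 as written (N2H4(l) already on the product side): +50.6 kJ
eq. 2 reversed (reverse to put NO2(g) on the reactant side): -33.2 kJ
eq. 3 reversed (NH3(g) must end up as a reactant): +46.1 kJ
eq. 4 reversed (N2O(g) must end up as a reactant): contributes −x
eq. 5 as written (N2O3(g) already on the product side): +83.7 kJ
+65.1 = (+50.6) + (-33.2) + (+46.1) + (+83.7) − x
x = (+65.1 − (+147.2)) / (-1) = 82.1 kJ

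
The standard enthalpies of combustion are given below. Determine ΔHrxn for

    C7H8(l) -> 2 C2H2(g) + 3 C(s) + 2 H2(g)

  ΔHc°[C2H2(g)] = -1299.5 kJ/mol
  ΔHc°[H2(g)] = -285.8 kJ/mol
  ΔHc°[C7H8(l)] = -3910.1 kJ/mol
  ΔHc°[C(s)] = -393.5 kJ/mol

ΔHrxn = 441.0 kJ/mol

Using ΔH = Σ nΔHc°(reactants) − Σ nΔHc°(products):
= [1·(-3910.1)] − [2·(-1299.5) + 3·(-393.5) + 2·(-285.8)]
= 441.0 kJ/mol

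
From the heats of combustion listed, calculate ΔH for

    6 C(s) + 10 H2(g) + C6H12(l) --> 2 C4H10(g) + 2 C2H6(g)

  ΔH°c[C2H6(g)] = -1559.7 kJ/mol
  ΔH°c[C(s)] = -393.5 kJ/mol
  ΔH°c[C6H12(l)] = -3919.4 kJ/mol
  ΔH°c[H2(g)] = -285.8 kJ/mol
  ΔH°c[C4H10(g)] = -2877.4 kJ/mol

ΔH = -264.2 kJ/mol

With combustion enthalpies, reactants minus products:
= [6·(-393.5) + 10·(-285.8) + 1·(-3919.4)] − [2·(-2877.4) + 2·(-1559.7)]
= -264.2 kJ/mol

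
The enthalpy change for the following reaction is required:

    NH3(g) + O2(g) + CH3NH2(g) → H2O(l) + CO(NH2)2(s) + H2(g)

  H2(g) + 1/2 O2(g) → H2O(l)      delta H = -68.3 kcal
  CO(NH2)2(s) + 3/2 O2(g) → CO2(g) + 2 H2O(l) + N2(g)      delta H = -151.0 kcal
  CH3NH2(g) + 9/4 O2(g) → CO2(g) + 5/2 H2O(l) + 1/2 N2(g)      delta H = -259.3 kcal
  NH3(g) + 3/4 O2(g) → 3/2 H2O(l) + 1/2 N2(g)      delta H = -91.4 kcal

equation 1 reversed (H2(g) must end up as a product): +68.3 kcal
equation 2 reversed (reverse to put CO(NH2)2(s) on the product side): +151.0 kcal
equation 3 as written (CH3NH2(g) already on the reactant side): -259.3 kcal
equation 4 as written (NH3(g) already on the reactant side): -91.4 kcal
delta H = (+68.3) + (+151.0) + (-259.3) + (-91.4) = -131.4 kcal

delta H = -131.4 kcal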